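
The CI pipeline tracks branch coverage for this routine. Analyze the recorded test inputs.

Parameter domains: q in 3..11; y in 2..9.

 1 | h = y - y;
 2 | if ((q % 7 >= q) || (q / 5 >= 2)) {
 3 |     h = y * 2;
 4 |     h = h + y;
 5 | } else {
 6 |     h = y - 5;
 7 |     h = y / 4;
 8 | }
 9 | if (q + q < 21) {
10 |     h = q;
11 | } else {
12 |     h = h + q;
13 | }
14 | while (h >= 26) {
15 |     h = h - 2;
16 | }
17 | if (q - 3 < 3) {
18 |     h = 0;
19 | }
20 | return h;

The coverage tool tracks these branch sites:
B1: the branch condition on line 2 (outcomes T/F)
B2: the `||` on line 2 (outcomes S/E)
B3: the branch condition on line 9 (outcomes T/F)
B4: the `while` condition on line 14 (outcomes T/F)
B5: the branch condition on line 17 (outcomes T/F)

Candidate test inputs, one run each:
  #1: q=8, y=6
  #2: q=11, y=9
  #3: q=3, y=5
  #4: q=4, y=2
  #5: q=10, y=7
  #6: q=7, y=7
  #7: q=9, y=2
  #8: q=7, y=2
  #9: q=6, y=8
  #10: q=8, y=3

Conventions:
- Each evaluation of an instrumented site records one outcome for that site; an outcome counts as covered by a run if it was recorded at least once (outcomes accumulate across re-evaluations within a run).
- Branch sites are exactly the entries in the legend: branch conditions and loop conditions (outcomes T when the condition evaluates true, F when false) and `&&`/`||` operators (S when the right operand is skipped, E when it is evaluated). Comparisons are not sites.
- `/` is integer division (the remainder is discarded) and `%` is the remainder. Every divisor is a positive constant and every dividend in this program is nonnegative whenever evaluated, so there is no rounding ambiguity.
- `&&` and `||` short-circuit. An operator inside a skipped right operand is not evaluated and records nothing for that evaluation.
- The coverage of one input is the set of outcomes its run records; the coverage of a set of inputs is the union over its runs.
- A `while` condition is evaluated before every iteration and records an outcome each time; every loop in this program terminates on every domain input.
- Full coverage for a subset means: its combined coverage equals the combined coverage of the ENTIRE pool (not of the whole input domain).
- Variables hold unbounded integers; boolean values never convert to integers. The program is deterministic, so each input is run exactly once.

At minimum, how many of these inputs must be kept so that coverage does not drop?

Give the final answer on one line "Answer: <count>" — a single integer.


run #1 (q=8, y=6) runs B2->E, B1->F, B3->T, B4->F, B5->F; records B1=F, B2=E, B3=T, B4=F, B5=F
run #2 (q=11, y=9) runs B2->E, B1->T, B3->F, B4->T, B4->T, B4->T, B4->T, B4->T, B4->T, B4->T, B4->F, B5->F; records B1=T, B2=E, B3=F, B4=T, B4=F, B5=F
run #3 (q=3, y=5) runs B2->S, B1->T, B3->T, B4->F, B5->T; records B1=T, B2=S, B3=T, B4=F, B5=T
run #4 (q=4, y=2) runs B2->S, B1->T, B3->T, B4->F, B5->T; records B1=T, B2=S, B3=T, B4=F, B5=T
run #5 (q=10, y=7) runs B2->E, B1->T, B3->T, B4->F, B5->F; records B1=T, B2=E, B3=T, B4=F, B5=F
run #6 (q=7, y=7) runs B2->E, B1->F, B3->T, B4->F, B5->F; records B1=F, B2=E, B3=T, B4=F, B5=F
run #7 (q=9, y=2) runs B2->E, B1->F, B3->T, B4->F, B5->F; records B1=F, B2=E, B3=T, B4=F, B5=F
run #8 (q=7, y=2) runs B2->E, B1->F, B3->T, B4->F, B5->F; records B1=F, B2=E, B3=T, B4=F, B5=F
run #9 (q=6, y=8) runs B2->S, B1->T, B3->T, B4->F, B5->F; records B1=T, B2=S, B3=T, B4=F, B5=F
run #10 (q=8, y=3) runs B2->E, B1->F, B3->T, B4->F, B5->F; records B1=F, B2=E, B3=T, B4=F, B5=F
the full pool covers 10 outcomes: B1=T, B1=F, B2=S, B2=E, B3=T, B3=F, B4=T, B4=F, B5=T, B5=F
no size-1 subset reaches all 10 outcomes (best union: 6/10)
no size-2 subset reaches all 10 outcomes (best union: 9/10)
the canonical winner is {1, 2, 3}: size 3, full 10-outcome coverage, earliest index list among size-3 covers
Answer: 3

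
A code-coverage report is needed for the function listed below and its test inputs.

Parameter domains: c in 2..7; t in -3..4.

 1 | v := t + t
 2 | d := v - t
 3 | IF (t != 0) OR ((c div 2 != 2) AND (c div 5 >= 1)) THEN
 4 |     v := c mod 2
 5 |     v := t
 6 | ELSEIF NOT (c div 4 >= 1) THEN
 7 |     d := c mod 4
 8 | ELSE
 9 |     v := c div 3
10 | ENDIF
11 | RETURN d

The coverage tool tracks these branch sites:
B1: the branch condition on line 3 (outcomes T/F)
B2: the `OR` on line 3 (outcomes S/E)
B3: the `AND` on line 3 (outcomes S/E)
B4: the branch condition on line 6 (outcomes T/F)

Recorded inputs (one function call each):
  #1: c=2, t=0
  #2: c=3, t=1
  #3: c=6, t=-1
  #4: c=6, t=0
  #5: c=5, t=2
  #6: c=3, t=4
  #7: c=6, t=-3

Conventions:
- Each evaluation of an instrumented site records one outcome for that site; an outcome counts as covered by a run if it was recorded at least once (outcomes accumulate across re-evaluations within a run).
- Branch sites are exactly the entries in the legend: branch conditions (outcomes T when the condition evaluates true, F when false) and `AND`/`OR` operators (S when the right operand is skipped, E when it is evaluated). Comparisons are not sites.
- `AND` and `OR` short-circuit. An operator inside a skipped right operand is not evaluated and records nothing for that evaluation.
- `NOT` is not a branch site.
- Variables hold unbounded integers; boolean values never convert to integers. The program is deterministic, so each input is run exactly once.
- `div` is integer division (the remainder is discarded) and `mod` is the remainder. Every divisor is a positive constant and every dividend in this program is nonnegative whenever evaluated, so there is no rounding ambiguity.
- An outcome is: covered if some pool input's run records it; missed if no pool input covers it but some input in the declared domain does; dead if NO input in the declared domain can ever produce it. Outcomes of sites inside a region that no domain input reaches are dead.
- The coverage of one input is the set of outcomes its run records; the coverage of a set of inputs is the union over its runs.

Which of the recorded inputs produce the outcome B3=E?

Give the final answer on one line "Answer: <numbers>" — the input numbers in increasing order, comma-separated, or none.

input #1 (c=2, t=0): records B3=E
input #2 (c=3, t=1): does not record B3=E
input #3 (c=6, t=-1): does not record B3=E
input #4 (c=6, t=0): records B3=E
input #5 (c=5, t=2): does not record B3=E
input #6 (c=3, t=4): does not record B3=E
input #7 (c=6, t=-3): does not record B3=E

Answer: 1, 4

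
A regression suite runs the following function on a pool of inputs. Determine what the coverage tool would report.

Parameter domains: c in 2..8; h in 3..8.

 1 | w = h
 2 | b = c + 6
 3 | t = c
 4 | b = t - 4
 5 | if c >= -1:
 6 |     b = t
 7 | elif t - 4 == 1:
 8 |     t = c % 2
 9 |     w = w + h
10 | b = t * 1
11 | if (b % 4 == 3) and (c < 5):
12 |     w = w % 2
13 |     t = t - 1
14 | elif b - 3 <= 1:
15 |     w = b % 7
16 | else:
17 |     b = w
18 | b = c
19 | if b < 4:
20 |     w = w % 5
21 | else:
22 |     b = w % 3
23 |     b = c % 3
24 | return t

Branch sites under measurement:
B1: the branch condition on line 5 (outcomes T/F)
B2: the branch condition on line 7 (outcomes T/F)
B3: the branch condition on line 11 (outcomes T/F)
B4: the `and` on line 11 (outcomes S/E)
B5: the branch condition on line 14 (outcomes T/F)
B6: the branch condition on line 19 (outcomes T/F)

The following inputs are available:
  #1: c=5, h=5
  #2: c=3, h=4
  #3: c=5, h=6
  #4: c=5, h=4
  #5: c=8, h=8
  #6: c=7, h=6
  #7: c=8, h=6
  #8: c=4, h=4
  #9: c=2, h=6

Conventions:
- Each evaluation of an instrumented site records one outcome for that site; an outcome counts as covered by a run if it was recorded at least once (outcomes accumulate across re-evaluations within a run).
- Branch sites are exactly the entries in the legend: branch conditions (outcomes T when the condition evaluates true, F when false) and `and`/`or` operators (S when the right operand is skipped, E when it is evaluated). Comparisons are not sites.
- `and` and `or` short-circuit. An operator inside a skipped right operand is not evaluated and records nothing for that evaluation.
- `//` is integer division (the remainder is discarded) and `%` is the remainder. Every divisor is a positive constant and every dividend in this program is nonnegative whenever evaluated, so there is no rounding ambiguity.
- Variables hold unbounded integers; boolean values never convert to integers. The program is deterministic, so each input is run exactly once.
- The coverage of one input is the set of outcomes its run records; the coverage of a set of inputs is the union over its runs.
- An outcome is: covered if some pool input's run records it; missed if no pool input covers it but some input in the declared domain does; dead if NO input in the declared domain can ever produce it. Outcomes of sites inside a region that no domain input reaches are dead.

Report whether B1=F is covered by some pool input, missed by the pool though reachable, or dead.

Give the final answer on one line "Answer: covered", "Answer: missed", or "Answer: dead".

no pool input records B1=F
checking all 42 inputs in the declared domain: B1=F is never recorded -> dead

Answer: dead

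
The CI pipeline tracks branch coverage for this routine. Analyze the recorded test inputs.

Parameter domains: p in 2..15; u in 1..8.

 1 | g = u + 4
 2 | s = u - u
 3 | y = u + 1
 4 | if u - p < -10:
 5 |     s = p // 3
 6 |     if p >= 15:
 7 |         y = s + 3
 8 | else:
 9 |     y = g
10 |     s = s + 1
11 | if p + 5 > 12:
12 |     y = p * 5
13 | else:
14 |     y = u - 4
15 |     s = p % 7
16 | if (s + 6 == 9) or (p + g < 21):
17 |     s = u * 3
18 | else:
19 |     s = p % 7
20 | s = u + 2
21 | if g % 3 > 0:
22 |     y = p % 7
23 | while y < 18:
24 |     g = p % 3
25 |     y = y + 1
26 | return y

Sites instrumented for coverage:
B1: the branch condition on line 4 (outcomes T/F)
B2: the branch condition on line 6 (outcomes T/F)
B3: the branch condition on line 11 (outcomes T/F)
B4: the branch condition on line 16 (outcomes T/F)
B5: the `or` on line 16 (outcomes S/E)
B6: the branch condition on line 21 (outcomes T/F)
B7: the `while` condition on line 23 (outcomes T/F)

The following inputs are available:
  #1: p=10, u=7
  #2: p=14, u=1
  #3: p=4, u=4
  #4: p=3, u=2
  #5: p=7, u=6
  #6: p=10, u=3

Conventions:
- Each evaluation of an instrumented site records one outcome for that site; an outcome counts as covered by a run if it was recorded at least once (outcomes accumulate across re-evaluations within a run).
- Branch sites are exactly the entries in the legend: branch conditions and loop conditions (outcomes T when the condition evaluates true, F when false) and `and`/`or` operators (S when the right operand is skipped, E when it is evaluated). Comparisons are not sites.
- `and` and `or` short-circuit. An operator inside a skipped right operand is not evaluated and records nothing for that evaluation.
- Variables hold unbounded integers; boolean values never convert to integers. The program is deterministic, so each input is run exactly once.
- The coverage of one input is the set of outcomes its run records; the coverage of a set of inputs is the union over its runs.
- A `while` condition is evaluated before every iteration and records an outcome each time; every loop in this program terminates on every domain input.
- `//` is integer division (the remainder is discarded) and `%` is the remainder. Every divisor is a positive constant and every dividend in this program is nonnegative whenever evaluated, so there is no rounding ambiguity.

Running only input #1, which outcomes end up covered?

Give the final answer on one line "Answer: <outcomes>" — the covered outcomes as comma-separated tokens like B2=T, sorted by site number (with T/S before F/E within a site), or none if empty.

Running input #1 (p=10, u=7), event by event:
  B1->F, B3->T, B5->E, B4->F, B6->T, B7->T, B7->T, B7->T, B7->T, B7->T
  B7->T, B7->T, B7->T, B7->T, B7->T, B7->T, B7->T, B7->T, B7->T, B7->T
  B7->F
deduplicating events, the covered set is: B1=F, B3=T, B4=F, B5=E, B6=T, B7=T, B7=F

Answer: B1=F, B3=T, B4=F, B5=E, B6=T, B7=T, B7=F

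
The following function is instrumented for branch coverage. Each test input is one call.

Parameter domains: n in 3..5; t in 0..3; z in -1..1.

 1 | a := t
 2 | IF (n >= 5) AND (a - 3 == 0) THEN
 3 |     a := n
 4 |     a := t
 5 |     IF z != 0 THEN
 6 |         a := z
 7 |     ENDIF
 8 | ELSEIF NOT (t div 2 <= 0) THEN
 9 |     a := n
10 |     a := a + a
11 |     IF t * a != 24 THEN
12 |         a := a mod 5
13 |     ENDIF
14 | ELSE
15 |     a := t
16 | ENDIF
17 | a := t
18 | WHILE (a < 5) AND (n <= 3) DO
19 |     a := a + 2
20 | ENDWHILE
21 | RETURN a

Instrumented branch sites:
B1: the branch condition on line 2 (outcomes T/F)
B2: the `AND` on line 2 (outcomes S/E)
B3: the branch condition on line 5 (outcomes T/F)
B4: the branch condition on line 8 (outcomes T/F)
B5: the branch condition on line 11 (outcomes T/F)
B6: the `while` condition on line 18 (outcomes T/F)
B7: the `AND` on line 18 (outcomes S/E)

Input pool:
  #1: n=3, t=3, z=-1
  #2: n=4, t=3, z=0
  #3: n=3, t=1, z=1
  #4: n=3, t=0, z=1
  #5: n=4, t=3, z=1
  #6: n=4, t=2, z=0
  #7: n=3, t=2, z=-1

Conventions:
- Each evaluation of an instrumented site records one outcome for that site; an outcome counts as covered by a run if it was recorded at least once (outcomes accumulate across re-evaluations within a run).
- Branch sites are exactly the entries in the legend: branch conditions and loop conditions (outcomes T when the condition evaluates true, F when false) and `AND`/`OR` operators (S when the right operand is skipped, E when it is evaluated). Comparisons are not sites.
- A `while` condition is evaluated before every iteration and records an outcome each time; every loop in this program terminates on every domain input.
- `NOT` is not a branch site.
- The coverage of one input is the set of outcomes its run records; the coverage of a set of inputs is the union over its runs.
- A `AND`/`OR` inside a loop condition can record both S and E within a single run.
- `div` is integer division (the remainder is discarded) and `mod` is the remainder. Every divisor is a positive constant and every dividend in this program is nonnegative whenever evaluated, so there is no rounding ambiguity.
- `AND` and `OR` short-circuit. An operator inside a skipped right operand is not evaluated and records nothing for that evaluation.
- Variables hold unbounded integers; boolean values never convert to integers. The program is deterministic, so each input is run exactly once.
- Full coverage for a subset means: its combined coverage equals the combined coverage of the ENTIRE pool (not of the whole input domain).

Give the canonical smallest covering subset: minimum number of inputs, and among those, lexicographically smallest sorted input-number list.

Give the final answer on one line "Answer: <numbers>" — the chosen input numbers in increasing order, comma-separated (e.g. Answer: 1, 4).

input #1, n=3, t=3, z=-1: outcomes B1=F, B2=S, B4=T, B5=T, B6=T, B6=F, B7=S, B7=E
input #2, n=4, t=3, z=0: outcomes B1=F, B2=S, B4=T, B5=F, B6=F, B7=E
input #3, n=3, t=1, z=1: outcomes B1=F, B2=S, B4=F, B6=T, B6=F, B7=S, B7=E
input #4, n=3, t=0, z=1: outcomes B1=F, B2=S, B4=F, B6=T, B6=F, B7=S, B7=E
input #5, n=4, t=3, z=1: outcomes B1=F, B2=S, B4=T, B5=F, B6=F, B7=E
input #6, n=4, t=2, z=0: outcomes B1=F, B2=S, B4=T, B5=T, B6=F, B7=E
input #7, n=3, t=2, z=-1: outcomes B1=F, B2=S, B4=T, B5=T, B6=T, B6=F, B7=S, B7=E
pool-wide coverage (10 outcomes): B1=F, B2=S, B4=T, B4=F, B5=T, B5=F, B6=T, B6=F, B7=S, B7=E
every size-1 subset falls short of the 10 outcomes (best: 8/10)
every size-2 subset falls short of the 10 outcomes (best: 9/10)
inputs {1, 2, 3} (size 3) cover everything; no size-3 subset with a lexicographically smaller index list covers all 10

Answer: 1, 2, 3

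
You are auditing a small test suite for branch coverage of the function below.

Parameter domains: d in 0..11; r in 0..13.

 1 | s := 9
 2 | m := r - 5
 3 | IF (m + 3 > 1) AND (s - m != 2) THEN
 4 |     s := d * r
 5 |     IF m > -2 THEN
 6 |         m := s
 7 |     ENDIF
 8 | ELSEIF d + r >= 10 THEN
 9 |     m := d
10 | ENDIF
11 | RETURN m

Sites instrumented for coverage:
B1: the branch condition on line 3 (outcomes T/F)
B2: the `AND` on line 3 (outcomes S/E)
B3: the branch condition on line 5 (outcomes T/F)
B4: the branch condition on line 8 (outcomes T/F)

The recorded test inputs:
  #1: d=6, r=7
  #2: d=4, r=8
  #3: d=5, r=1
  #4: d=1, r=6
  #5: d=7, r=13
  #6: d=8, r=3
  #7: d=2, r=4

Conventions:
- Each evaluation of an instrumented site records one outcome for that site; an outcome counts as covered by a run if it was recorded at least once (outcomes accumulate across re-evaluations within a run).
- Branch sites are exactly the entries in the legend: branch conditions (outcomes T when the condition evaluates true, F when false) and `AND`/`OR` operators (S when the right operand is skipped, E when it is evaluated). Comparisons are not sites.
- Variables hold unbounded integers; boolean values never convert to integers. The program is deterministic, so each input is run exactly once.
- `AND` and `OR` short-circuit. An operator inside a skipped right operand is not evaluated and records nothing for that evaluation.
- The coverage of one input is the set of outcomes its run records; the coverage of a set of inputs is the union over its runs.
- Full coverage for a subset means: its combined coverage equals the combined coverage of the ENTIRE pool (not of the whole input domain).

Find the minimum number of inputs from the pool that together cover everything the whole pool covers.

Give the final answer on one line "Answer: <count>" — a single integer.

input #1 (d=6, r=7): events B2->E, B1->T, B3->T; covers B1=T, B2=E, B3=T
input #2 (d=4, r=8): events B2->E, B1->T, B3->T; covers B1=T, B2=E, B3=T
input #3 (d=5, r=1): events B2->S, B1->F, B4->F; covers B1=F, B2=S, B4=F
input #4 (d=1, r=6): events B2->E, B1->T, B3->T; covers B1=T, B2=E, B3=T
input #5 (d=7, r=13): events B2->E, B1->T, B3->T; covers B1=T, B2=E, B3=T
input #6 (d=8, r=3): events B2->S, B1->F, B4->T; covers B1=F, B2=S, B4=T
input #7 (d=2, r=4): events B2->E, B1->T, B3->T; covers B1=T, B2=E, B3=T
union over all inputs: B1=T, B1=F, B2=S, B2=E, B3=T, B4=T, B4=F (7 outcomes)
checked all size-1 subsets: none covers 7 outcomes (max 3/7)
checked all size-2 subsets: none covers 7 outcomes (max 6/7)
the canonical winner is {1, 3, 6}: size 3, full 7-outcome coverage, earliest index list among size-3 covers

Answer: 3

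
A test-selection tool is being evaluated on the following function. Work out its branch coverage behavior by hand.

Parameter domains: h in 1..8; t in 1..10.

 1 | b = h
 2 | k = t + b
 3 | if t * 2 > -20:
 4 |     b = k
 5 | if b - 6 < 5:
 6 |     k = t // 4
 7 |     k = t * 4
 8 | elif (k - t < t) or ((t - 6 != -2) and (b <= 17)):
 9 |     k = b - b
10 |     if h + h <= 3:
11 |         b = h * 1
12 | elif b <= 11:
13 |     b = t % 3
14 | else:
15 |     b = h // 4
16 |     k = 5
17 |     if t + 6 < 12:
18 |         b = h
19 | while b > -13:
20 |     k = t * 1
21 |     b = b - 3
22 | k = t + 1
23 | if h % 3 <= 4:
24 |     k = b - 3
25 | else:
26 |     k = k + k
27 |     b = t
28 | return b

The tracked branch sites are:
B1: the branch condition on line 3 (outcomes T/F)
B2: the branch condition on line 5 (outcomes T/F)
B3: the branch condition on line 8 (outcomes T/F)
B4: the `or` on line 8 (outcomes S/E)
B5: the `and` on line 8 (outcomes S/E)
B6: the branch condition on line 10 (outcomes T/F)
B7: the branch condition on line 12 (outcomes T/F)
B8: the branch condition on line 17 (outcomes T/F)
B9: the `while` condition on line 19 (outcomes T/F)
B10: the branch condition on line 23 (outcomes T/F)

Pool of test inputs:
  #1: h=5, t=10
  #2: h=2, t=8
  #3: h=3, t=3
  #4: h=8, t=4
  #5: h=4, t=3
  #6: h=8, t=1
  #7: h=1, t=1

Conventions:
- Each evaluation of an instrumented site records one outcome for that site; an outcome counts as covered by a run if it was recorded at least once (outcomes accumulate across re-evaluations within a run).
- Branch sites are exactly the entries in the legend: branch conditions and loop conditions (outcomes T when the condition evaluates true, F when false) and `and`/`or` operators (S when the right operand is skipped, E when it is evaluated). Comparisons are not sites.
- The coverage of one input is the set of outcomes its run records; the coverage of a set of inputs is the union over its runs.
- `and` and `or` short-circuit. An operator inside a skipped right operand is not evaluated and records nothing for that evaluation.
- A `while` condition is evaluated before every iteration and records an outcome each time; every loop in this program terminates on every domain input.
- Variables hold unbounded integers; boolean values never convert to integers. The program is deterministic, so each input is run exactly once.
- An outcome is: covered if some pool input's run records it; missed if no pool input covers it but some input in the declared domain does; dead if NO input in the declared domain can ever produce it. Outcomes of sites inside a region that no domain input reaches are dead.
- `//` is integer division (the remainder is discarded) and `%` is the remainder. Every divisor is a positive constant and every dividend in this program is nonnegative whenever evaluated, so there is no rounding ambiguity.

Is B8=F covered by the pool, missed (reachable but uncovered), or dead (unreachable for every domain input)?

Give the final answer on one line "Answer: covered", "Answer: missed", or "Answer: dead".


no pool input records B8=F
checking all 80 inputs in the declared domain: B8=F is never recorded -> dead
Answer: dead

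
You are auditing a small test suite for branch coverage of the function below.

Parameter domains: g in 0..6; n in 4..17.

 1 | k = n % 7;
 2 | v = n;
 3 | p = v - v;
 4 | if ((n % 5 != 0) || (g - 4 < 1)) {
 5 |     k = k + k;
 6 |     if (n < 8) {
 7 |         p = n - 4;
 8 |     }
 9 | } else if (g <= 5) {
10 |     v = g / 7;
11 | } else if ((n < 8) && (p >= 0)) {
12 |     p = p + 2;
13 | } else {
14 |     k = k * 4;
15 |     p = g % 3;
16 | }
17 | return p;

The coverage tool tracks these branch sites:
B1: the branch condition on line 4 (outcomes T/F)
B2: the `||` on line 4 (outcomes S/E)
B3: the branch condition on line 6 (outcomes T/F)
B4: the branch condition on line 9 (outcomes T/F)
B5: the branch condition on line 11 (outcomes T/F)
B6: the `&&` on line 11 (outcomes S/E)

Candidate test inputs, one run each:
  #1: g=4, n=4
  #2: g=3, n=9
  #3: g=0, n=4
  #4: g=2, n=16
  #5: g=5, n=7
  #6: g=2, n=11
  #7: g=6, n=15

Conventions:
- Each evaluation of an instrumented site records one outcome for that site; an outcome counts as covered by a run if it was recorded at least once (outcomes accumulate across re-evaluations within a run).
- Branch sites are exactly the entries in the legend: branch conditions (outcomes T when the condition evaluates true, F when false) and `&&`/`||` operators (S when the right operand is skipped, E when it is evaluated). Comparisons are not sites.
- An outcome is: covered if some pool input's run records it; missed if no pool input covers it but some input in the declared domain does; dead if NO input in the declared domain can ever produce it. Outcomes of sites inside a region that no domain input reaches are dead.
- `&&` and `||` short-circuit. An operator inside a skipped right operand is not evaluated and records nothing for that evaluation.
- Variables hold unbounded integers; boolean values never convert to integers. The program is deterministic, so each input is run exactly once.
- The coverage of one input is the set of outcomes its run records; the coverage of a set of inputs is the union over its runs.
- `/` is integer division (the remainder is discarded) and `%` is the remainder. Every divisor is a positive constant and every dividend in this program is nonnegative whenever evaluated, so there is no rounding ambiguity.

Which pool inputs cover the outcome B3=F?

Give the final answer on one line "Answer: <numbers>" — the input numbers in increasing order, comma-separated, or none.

input #1 (g=4, n=4): does not record B3=F
input #2 (g=3, n=9): records B3=F
input #3 (g=0, n=4): does not record B3=F
input #4 (g=2, n=16): records B3=F
input #5 (g=5, n=7): does not record B3=F
input #6 (g=2, n=11): records B3=F
input #7 (g=6, n=15): does not record B3=F

Answer: 2, 4, 6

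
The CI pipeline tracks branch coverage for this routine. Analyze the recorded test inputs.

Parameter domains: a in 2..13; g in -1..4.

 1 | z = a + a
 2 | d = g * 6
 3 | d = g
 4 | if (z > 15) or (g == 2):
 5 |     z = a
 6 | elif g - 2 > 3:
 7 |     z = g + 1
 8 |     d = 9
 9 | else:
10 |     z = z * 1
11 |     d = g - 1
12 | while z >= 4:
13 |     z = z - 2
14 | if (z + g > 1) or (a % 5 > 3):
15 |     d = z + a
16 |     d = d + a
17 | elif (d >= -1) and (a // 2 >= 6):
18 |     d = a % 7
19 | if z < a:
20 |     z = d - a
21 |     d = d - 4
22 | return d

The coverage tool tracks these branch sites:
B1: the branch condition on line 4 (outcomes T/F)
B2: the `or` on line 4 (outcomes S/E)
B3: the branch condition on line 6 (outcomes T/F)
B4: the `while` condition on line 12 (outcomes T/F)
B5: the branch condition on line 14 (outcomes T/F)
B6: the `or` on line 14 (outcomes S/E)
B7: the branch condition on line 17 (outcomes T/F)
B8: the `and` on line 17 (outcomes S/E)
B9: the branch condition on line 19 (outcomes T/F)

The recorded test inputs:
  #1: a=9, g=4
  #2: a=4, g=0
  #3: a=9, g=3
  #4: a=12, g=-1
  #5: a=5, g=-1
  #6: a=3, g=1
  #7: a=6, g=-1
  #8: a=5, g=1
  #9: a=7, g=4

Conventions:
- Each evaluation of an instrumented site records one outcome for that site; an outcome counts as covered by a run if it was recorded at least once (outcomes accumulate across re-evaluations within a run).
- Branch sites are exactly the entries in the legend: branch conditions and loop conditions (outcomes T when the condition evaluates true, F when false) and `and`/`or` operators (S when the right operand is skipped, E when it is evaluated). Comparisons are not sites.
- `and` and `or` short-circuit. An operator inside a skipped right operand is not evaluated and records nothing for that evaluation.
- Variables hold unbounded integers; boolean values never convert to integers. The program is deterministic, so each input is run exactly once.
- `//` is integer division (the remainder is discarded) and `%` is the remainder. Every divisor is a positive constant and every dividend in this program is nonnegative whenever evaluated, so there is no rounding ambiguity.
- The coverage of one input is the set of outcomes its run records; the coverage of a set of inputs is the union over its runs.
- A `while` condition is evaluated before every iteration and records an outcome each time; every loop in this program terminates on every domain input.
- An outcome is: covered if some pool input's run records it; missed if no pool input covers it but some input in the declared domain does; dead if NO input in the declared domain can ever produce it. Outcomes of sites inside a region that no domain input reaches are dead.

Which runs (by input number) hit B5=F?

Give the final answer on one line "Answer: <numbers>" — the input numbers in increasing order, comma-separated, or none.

input #1 (a=9, g=4): does not produce B5=F
input #2 (a=4, g=0): does not produce B5=F
input #3 (a=9, g=3): does not produce B5=F
input #4 (a=12, g=-1): produces B5=F
input #5 (a=5, g=-1): produces B5=F
input #6 (a=3, g=1): does not produce B5=F
input #7 (a=6, g=-1): produces B5=F
input #8 (a=5, g=1): does not produce B5=F
input #9 (a=7, g=4): does not produce B5=F

Answer: 4, 5, 7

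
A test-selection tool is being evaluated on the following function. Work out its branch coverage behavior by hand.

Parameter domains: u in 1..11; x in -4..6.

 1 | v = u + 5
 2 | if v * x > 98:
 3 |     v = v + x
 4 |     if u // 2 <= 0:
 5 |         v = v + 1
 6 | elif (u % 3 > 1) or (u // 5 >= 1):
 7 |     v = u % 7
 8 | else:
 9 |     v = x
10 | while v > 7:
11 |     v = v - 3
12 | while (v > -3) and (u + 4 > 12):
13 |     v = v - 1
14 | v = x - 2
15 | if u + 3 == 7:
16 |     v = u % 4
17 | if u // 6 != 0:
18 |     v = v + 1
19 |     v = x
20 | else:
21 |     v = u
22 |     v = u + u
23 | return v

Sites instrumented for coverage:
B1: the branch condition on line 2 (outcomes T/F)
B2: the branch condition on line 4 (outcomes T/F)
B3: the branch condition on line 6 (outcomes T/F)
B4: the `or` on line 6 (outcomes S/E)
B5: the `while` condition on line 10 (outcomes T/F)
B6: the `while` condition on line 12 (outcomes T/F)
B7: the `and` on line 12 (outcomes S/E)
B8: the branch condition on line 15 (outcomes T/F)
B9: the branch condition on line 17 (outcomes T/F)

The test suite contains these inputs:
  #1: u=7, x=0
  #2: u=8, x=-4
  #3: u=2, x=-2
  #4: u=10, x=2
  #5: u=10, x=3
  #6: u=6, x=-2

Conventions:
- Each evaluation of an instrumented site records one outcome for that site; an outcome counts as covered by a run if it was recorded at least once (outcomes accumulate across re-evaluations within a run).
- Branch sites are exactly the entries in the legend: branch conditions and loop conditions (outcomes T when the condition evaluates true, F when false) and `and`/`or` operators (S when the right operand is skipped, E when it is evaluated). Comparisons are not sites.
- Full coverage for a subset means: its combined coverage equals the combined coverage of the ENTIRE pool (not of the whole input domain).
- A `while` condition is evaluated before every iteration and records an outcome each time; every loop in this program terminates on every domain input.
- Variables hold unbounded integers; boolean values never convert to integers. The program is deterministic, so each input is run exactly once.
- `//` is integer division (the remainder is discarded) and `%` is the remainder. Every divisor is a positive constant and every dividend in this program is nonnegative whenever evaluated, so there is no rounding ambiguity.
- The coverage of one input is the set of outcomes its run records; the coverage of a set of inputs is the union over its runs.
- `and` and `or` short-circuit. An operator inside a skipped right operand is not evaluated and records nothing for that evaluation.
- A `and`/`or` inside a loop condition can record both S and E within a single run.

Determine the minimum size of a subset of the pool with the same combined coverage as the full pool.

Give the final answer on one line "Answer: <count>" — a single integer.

input #1, u=7, x=0: outcomes B1=F, B3=T, B4=E, B5=F, B6=F, B7=E, B8=F, B9=T
input #2, u=8, x=-4: outcomes B1=F, B3=T, B4=S, B5=F, B6=F, B7=E, B8=F, B9=T
input #3, u=2, x=-2: outcomes B1=F, B3=T, B4=S, B5=F, B6=F, B7=E, B8=F, B9=F
input #4, u=10, x=2: outcomes B1=F, B3=T, B4=E, B5=F, B6=T, B6=F, B7=S, B7=E, B8=F, B9=T
input #5, u=10, x=3: outcomes B1=F, B3=T, B4=E, B5=F, B6=T, B6=F, B7=S, B7=E, B8=F, B9=T
input #6, u=6, x=-2: outcomes B1=F, B3=T, B4=E, B5=F, B6=F, B7=E, B8=F, B9=T
the full pool covers 12 outcomes: B1=F, B3=T, B4=S, B4=E, B5=F, B6=T, B6=F, B7=S, B7=E, B8=F, B9=T, B9=F
no size-1 subset reaches all 12 outcomes (best union: 10/12)
inputs {3, 4} (size 2) cover everything; no size-2 subset with a lexicographically smaller index list covers all 12

Answer: 2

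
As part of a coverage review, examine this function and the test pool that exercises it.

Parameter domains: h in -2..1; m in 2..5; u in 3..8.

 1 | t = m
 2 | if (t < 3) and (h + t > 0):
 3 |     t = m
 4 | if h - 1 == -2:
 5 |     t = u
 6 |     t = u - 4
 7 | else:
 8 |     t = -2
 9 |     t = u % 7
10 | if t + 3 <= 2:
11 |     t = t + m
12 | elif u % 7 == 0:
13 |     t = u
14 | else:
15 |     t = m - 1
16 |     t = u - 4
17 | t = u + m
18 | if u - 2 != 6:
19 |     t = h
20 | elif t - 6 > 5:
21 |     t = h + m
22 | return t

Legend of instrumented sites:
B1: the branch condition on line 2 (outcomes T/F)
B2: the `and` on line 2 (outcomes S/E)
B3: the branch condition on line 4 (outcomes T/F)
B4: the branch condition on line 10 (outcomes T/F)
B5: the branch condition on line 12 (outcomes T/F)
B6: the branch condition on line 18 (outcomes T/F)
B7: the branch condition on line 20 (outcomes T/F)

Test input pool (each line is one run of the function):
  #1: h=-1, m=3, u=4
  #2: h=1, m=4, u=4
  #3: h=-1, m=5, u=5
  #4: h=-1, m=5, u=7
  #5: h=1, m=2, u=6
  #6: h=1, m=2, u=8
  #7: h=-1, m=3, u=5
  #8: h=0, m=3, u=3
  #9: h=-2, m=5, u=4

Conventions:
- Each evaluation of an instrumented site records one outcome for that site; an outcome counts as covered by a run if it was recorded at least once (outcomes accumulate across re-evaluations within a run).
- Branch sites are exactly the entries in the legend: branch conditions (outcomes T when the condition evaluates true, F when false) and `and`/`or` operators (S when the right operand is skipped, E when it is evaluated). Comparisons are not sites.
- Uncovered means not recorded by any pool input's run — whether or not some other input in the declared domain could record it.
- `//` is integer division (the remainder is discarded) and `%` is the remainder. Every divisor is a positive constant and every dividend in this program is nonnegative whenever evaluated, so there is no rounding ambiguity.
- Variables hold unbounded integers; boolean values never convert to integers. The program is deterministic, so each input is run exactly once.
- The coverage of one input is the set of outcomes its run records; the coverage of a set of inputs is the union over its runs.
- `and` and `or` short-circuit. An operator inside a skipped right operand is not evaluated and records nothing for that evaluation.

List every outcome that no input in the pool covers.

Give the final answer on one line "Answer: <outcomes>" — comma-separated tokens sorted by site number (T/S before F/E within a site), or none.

#1 (h=-1, m=3, u=4) -> covered: B1=F, B2=S, B3=T, B4=F, B5=F, B6=T
#2 (h=1, m=4, u=4) -> covered: B1=F, B2=S, B3=F, B4=F, B5=F, B6=T
#3 (h=-1, m=5, u=5) -> covered: B1=F, B2=S, B3=T, B4=F, B5=F, B6=T
#4 (h=-1, m=5, u=7) -> covered: B1=F, B2=S, B3=T, B4=F, B5=T, B6=T
#5 (h=1, m=2, u=6) -> covered: B1=T, B2=E, B3=F, B4=F, B5=F, B6=T
#6 (h=1, m=2, u=8) -> covered: B1=T, B2=E, B3=F, B4=F, B5=F, B6=F, B7=F
#7 (h=-1, m=3, u=5) -> covered: B1=F, B2=S, B3=T, B4=F, B5=F, B6=T
#8 (h=0, m=3, u=3) -> covered: B1=F, B2=S, B3=F, B4=F, B5=F, B6=T
#9 (h=-2, m=5, u=4) -> covered: B1=F, B2=S, B3=F, B4=F, B5=F, B6=T
union over the pool: B1=T, B1=F, B2=S, B2=E, B3=T, B3=F, B4=F, B5=T, B5=F, B6=T, B6=F, B7=F
uncovered (2 of 14): B4=T, B7=T

Answer: B4=T, B7=T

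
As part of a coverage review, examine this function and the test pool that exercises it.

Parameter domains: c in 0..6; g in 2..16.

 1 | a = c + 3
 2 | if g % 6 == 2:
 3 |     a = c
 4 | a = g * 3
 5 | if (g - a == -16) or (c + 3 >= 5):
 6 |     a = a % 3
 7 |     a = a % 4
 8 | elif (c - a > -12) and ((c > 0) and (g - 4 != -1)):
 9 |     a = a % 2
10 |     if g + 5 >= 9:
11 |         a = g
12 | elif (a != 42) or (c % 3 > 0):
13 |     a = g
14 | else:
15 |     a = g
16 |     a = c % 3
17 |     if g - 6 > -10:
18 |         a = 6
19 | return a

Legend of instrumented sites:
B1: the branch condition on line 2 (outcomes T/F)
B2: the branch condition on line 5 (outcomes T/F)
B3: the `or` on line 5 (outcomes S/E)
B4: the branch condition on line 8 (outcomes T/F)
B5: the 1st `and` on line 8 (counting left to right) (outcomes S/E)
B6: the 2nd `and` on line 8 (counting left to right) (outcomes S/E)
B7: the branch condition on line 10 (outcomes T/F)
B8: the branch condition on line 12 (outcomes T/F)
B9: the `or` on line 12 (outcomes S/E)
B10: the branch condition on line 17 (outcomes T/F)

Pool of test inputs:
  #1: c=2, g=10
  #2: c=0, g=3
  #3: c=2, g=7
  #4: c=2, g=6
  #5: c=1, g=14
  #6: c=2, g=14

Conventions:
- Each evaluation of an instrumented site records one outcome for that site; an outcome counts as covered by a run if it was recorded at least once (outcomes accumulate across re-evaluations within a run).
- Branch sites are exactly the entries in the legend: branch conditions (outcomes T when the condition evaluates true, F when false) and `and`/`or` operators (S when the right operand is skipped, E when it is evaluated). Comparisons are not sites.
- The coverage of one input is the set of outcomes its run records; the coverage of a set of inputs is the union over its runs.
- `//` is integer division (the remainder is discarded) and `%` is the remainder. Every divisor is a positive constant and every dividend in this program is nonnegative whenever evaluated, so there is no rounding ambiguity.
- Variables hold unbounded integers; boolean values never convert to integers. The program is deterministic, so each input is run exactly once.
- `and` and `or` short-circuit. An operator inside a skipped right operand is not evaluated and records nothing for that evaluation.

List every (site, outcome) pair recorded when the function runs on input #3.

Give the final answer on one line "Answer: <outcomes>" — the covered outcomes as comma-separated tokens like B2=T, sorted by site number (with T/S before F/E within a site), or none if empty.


Tracing the run of input #3 (c=2, g=7):
  B1->F, B3->E, B2->T
collecting distinct outcomes: B1=F, B2=T, B3=E
Answer: B1=F, B2=T, B3=E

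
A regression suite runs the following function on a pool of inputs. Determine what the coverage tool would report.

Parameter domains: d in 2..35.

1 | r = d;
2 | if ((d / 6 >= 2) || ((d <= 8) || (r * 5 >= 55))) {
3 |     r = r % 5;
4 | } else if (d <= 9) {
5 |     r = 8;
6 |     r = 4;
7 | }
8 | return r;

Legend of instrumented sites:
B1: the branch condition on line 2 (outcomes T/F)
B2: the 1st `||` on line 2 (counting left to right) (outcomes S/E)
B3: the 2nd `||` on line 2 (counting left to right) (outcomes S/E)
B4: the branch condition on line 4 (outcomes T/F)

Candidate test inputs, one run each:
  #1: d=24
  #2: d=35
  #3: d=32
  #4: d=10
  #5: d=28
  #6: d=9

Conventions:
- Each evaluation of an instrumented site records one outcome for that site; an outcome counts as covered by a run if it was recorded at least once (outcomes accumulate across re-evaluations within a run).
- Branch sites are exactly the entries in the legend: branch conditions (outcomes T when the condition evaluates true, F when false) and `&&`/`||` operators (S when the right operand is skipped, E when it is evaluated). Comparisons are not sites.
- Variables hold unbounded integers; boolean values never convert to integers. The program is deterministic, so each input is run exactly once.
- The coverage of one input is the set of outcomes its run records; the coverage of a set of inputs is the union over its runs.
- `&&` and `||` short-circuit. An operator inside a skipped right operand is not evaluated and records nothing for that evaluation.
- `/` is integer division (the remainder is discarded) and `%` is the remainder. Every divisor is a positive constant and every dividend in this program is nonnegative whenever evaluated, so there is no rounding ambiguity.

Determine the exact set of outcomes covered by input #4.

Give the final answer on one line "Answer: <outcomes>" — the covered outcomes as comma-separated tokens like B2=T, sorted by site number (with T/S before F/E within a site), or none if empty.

Simulating input #4 (d=10) step by step:
  B2->E, B3->E, B1->F, B4->F
collecting distinct outcomes: B1=F, B2=E, B3=E, B4=F

Answer: B1=F, B2=E, B3=E, B4=F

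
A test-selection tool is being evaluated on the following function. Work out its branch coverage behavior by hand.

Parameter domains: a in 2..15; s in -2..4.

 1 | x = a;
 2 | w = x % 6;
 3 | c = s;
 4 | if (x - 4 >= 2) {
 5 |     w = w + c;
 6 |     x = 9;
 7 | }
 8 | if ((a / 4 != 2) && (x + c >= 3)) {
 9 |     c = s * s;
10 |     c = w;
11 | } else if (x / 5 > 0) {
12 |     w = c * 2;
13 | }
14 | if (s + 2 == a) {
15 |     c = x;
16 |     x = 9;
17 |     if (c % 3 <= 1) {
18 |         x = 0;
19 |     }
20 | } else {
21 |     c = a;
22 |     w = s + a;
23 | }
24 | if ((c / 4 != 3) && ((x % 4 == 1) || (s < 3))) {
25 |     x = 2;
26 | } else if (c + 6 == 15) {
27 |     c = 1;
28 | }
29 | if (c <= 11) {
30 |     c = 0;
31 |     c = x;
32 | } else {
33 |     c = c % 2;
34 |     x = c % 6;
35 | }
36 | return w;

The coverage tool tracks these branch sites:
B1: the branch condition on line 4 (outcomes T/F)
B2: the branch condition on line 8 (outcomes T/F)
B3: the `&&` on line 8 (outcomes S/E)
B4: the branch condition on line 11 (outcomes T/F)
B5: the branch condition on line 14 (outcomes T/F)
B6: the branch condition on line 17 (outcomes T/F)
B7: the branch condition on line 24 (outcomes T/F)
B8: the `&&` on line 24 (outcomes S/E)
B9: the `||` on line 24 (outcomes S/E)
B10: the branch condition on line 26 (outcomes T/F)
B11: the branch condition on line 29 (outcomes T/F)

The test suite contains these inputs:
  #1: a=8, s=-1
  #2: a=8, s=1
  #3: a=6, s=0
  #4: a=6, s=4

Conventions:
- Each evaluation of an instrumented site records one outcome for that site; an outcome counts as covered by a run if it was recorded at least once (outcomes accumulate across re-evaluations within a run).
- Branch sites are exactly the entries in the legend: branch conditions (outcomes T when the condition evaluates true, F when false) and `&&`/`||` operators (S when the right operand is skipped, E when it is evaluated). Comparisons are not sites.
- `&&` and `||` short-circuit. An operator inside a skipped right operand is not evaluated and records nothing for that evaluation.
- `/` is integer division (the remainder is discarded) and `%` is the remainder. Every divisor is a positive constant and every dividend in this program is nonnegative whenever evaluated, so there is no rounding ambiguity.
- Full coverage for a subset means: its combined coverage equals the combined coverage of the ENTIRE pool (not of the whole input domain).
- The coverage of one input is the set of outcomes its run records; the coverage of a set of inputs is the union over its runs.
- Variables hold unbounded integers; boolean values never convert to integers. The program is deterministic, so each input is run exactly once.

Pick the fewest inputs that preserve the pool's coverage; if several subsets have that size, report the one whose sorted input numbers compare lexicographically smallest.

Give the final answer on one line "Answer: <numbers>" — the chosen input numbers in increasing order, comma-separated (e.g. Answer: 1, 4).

test 1 (a=8, s=-1) hits B1=T, B2=F, B3=S, B4=T, B5=F, B7=T, B8=E, B9=S, B11=T
test 2 (a=8, s=1) hits B1=T, B2=F, B3=S, B4=T, B5=F, B7=T, B8=E, B9=S, B11=T
test 3 (a=6, s=0) hits B1=T, B2=T, B3=E, B5=F, B7=T, B8=E, B9=S, B11=T
test 4 (a=6, s=4) hits B1=T, B2=T, B3=E, B5=T, B6=T, B7=F, B8=E, B9=E, B10=T, B11=T
the full pool covers 16 outcomes: B1=T, B2=T, B2=F, B3=S, B3=E, B4=T, B5=T, B5=F, B6=T, B7=T, B7=F, B8=E, B9=S, B9=E, B10=T, B11=T
checked all size-1 subsets: none covers 16 outcomes (max 10/16)
inputs {1, 4} (size 2) cover everything; no size-2 subset with a lexicographically smaller index list covers all 16

Answer: 1, 4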